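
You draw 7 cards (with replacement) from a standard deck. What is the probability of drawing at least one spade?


P(not a spade) = 39/52 = 3/4
P(none in 7 draws) = (3/4)^7 = 2187/16384
P(≥1 spade) = 1 - 2187/16384 = 14197/16384

P = 14197/16384 ≈ 86.65%


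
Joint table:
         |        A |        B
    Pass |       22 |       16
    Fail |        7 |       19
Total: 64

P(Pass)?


P(Pass) = (22+16)/64 = 38/64 = 19/32

P(Pass) = 19/32 ≈ 59.38%


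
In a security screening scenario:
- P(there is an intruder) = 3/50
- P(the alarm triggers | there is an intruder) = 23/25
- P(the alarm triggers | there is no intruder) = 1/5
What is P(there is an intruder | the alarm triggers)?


Using Bayes' theorem:
P(A|B) = P(B|A)·P(A) / P(B)

P(the alarm triggers) = 23/25 × 3/50 + 1/5 × 47/50
= 69/1250 + 47/250 = 152/625

P(there is an intruder|the alarm triggers) = (69/1250) / (152/625) = 69/304

P(there is an intruder|the alarm triggers) = 69/304 ≈ 22.70%


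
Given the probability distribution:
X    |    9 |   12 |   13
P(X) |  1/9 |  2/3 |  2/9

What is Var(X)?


E[X] = 107/9
E[X²] = 1283/9
Var(X) = E[X²] - (E[X])² = 1283/9 - 11449/81 = 98/81

Var(X) = 98/81 ≈ 1.2099


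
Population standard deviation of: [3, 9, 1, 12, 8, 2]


Mean = 35/6
  (3-35/6)²=289/36
  (9-35/6)²=361/36
  (1-35/6)²=841/36
  (12-35/6)²=1369/36
  (8-35/6)²=169/36
  (2-35/6)²=529/36
Σ(x-μ)² = 593/6
σ² = (593/6)/6 = 593/36

σ = √(593/36) ≈ 4.0586


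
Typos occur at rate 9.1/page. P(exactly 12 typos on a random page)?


Poisson(λ=9.1): P(X=12) = e^(-λ)×λ^k/k!
= e^(-9.1) × 9.1^12 / 12!
≈ 0.0001116658085 × 322475487414 / 479001600 ≈ 0.075176

P(X=12) ≈ 0.075176 ≈ 7.52%


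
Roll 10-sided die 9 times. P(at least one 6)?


P(no 6)^9 = (9/10)^9 = 387420489/1000000000
P(≥1) = 1 - 387420489/1000000000 = 612579511/1000000000

P = 612579511/1000000000 ≈ 61.26%


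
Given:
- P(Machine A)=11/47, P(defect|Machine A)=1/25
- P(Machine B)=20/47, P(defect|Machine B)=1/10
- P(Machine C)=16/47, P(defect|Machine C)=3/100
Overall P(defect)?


P(B) = Σ P(B|Aᵢ)×P(Aᵢ)
  1/25×11/47 = 11/1175
  1/10×20/47 = 2/47
  3/100×16/47 = 12/1175
Sum = 73/1175

P(defect) = 73/1175 ≈ 6.21%


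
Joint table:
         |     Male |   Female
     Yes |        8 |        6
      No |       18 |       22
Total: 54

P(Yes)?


P(Yes) = (8+6)/54 = 14/54 = 7/27

P(Yes) = 7/27 ≈ 25.93%


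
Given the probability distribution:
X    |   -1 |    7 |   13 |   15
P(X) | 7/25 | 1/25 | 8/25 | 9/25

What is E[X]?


E[X] = Σ x·P(X=x)
= (-1)×(7/25) + (7)×(1/25) + (13)×(8/25) + (15)×(9/25)
= 239/25

E[X] = 239/25


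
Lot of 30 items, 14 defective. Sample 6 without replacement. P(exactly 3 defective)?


Hypergeometric: C(14,3)×C(16,3)/C(30,6)
= 364×560/593775 = 448/1305

P(X=3) = 448/1305 ≈ 34.33%


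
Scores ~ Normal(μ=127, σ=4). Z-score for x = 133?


z = (x - μ)/σ = (133 - 127)/4 = 1.5

z = 1.5


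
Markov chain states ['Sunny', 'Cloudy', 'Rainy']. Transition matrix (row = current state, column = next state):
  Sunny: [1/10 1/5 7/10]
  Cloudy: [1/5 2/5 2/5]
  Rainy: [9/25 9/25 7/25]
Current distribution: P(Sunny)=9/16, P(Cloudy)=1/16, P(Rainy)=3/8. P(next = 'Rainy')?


P(next=Rainy) = Σᵢ P(now=i)×P(i→Rainy)
= 9/16×7/10 + 1/16×2/5 + 3/8×7/25
= 63/160 + 1/40 + 21/200 = 419/800

P = 419/800 ≈ 0.5238


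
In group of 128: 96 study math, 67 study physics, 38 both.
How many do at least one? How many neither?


|A∪B| = 96+67-38 = 125
Neither = 128-125 = 3

At least one: 125; Neither: 3


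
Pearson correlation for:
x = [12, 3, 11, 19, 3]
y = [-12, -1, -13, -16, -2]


n=5, Σx=48, Σy=-44, Σxy=-600, Σx²=644, Σy²=574
r = (5×(-600) - 48×(-44))/√((5×644 - 48²)(5×574 - (-44)²))
= -888/√(916×934) = -888/√855544 ≈ -888/924.9562 ≈ -0.9600

r ≈ -0.9600


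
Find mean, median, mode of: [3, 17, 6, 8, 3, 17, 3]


Sorted: [3, 3, 3, 6, 8, 17, 17]
Mean = 57/7
Median = 6
Freq: {3: 3, 17: 2, 6: 1, 8: 1}
Mode: [3]

Mean=57/7, Median=6, Mode=3


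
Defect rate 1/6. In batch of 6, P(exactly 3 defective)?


Binomial: P(X=3) = C(6,3)×p^3×(1-p)^3
= 20 × 1/216 × 125/216 = 625/11664

P(X=3) = 625/11664 ≈ 5.36%


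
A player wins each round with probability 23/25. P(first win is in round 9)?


Geometric: P(X=9) = (1-p)^(k-1)×p = (2/25)^8×23/25 = 5888/3814697265625

P(X=9) = 5888/3814697265625 ≈ 0.00%


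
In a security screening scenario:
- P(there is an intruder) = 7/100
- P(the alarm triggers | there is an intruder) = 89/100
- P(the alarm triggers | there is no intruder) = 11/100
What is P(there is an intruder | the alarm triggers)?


Using Bayes' theorem:
P(A|B) = P(B|A)·P(A) / P(B)

P(the alarm triggers) = 89/100 × 7/100 + 11/100 × 93/100
= 623/10000 + 1023/10000 = 823/5000

P(there is an intruder|the alarm triggers) = (623/10000) / (823/5000) = 623/1646

P(there is an intruder|the alarm triggers) = 623/1646 ≈ 37.85%


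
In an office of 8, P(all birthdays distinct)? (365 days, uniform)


P(all different) = Π(365-i)/365 for i=0..7
= (365/365)×(364/365)×...×(358/365)
= 0.925665

P ≈ 0.9257 ≈ 92.57%


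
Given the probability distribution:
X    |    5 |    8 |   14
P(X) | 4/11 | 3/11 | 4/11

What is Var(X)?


E[X] = 100/11
E[X²] = 1076/11
Var(X) = E[X²] - (E[X])² = 1076/11 - 10000/121 = 1836/121

Var(X) = 1836/121 ≈ 15.1736


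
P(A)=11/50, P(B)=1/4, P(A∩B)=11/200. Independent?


P(A)×P(B) = 11/200
P(A∩B) = 11/200
Equal ✓ → Independent

Yes, independent


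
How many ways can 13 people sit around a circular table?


Circular arrangements of 13 distinct objects: fix one position to break rotational symmetry.
(n-1)! = 12! = 479001600

479001600


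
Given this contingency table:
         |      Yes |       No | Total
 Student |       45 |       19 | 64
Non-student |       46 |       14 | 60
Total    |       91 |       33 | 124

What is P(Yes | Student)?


P(Yes | Student) = 45/(45+19) = 45/64

P(Yes|Student) = 45/64 ≈ 70.31%


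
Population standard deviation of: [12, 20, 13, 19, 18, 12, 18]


Mean = 112/7 = 16
  (12-16)²=16
  (20-16)²=16
  (13-16)²=9
  (19-16)²=9
  (18-16)²=4
  (12-16)²=16
  (18-16)²=4
Σ(x-μ)² = 74
σ² = 74/7

σ = √(74/7) ≈ 3.2514


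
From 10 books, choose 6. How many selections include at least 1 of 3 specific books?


Complement: C(10,6) - C(7,6) = 210 - 7 = 203

203


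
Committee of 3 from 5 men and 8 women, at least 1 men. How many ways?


Count by #men:
  1M,2W: C(5,1)×C(8,2)=140
  2M,1W: C(5,2)×C(8,1)=80
  3M,0W: C(5,3)×C(8,0)=10
Total = 230

230


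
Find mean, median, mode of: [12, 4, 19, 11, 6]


Sorted: [4, 6, 11, 12, 19]
Mean = 52/5
Median = 11
Freq: {12: 1, 4: 1, 19: 1, 11: 1, 6: 1}
Mode: No mode

Mean=52/5, Median=11, Mode=No mode


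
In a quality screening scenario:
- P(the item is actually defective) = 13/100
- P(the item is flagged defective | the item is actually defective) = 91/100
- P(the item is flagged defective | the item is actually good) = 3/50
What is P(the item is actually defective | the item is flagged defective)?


Using Bayes' theorem:
P(A|B) = P(B|A)·P(A) / P(B)

P(the item is flagged defective) = 91/100 × 13/100 + 3/50 × 87/100
= 1183/10000 + 261/5000 = 341/2000

P(the item is actually defective|the item is flagged defective) = (1183/10000) / (341/2000) = 1183/1705

P(the item is actually defective|the item is flagged defective) = 1183/1705 ≈ 69.38%


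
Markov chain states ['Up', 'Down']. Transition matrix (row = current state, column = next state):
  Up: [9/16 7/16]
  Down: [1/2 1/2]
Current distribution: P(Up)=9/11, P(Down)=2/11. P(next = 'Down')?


P(next=Down) = Σᵢ P(now=i)×P(i→Down)
= 9/11×7/16 + 2/11×1/2
= 63/176 + 1/11 = 79/176

P = 79/176 ≈ 0.4489


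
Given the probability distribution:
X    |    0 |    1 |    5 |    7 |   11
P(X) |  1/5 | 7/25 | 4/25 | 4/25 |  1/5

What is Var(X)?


E[X] = 22/5
E[X²] = 908/25
Var(X) = E[X²] - (E[X])² = 908/25 - 484/25 = 424/25

Var(X) = 424/25 ≈ 16.9600


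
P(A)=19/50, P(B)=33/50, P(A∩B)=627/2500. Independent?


P(A)×P(B) = 627/2500
P(A∩B) = 627/2500
Equal ✓ → Independent

Yes, independent


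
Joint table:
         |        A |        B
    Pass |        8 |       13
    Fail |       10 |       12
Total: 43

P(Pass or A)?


P(Pass∨A) = P(Pass) + P(A) - P(Pass∧A)
= (21 + 18 - 8)/43 = 31/43

P = 31/43 ≈ 72.09%


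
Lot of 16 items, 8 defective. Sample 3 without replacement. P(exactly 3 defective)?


Hypergeometric: C(8,3)×C(8,0)/C(16,3)
= 56×1/560 = 1/10

P(X=3) = 1/10 ≈ 10.00%


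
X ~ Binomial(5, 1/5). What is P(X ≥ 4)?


P(X ≥ 4) = Σ P(X=i) for i=4..5
P(X=4) = 4/625
P(X=5) = 1/3125
Sum = 21/3125

P(X ≥ 4) = 21/3125 ≈ 0.67%


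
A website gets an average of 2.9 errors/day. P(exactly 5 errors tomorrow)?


Poisson(λ=2.9): P(X=5) = e^(-λ)×λ^k/k!
= e^(-2.9) × 2.9^5 / 5!
≈ 0.05502322006 × 205.11149 / 120 ≈ 0.094049

P(X=5) ≈ 0.094049 ≈ 9.40%


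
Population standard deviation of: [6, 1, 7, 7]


Mean = 21/4
  (6-21/4)²=9/16
  (1-21/4)²=289/16
  (7-21/4)²=49/16
  (7-21/4)²=49/16
Σ(x-μ)² = 99/4
σ² = (99/4)/4 = 99/16

σ = √(99/16) ≈ 2.4875


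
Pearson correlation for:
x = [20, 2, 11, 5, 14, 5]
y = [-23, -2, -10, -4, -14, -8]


n=6, Σx=57, Σy=-61, Σxy=-830, Σx²=771, Σy²=909
r = (6×(-830) - 57×(-61))/√((6×771 - 57²)(6×909 - (-61)²))
= -1503/√(1377×1733) = -1503/√2386341 ≈ -1503/1544.7786 ≈ -0.9730

r ≈ -0.9730


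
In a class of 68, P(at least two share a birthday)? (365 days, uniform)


P(all different) = Π(365-i)/365 for i=0..67
= 0.001274
P(match) = 1 - 0.001274 = 0.998726

P ≈ 0.9987 ≈ 99.87%


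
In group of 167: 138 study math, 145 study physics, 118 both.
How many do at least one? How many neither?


|A∪B| = 138+145-118 = 165
Neither = 167-165 = 2

At least one: 165; Neither: 2


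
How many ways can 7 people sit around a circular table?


Circular arrangements of 7 distinct objects: fix one position to break rotational symmetry.
(n-1)! = 6! = 720

720


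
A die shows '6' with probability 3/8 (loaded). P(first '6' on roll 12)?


Geometric: P(X=12) = (1-p)^(k-1)×p = (5/8)^11×3/8 = 146484375/68719476736

P(X=12) = 146484375/68719476736 ≈ 0.21%


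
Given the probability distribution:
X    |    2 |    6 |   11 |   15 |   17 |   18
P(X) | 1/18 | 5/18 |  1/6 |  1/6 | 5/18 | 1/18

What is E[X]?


E[X] = Σ x·P(X=x)
= (2)×(1/18) + (6)×(5/18) + (11)×(1/6) + (15)×(1/6) + (17)×(5/18) + (18)×(1/18)
= 71/6

E[X] = 71/6


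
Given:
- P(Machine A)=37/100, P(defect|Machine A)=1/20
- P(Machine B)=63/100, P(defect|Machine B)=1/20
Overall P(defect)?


P(B) = Σ P(B|Aᵢ)×P(Aᵢ)
  1/20×37/100 = 37/2000
  1/20×63/100 = 63/2000
Sum = 1/20

P(defect) = 1/20 ≈ 5.00%


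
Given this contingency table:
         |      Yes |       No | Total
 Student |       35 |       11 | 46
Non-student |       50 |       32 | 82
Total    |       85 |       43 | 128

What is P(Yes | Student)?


P(Yes | Student) = 35/(35+11) = 35/46

P(Yes|Student) = 35/46 ≈ 76.09%


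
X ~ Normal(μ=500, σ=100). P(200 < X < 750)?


z₁=(200-500)/100=-3.0, z₂=(750-500)/100=2.5
P = Φ(2.5) - Φ(-3.0) = 0.993790 - 0.001350 = 0.992440 ≈ 0.9924

P(200 < X < 750) ≈ 0.9924


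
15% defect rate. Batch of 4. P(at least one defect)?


P(all good) = (17/20)^4 = 83521/160000
P(≥1 defect) = 76479/160000

P = 76479/160000 ≈ 47.80%


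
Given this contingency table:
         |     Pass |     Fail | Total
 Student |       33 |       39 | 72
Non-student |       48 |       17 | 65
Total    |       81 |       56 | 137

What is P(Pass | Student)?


P(Pass | Student) = 33/(33+39) = 33/72 = 11/24

P(Pass|Student) = 11/24 ≈ 45.83%


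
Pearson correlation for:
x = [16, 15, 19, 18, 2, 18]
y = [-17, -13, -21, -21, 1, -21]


n=6, Σx=88, Σy=-92, Σxy=-1620, Σx²=1494, Σy²=1782
r = (6×(-1620) - 88×(-92))/√((6×1494 - 88²)(6×1782 - (-92)²))
= -1624/√(1220×2228) = -1624/√2718160 ≈ -1624/1648.6843 ≈ -0.9850

r ≈ -0.9850


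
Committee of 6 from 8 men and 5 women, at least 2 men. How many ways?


Count by #men:
  2M,4W: C(8,2)×C(5,4)=140
  3M,3W: C(8,3)×C(5,3)=560
  4M,2W: C(8,4)×C(5,2)=700
  5M,1W: C(8,5)×C(5,1)=280
  6M,0W: C(8,6)×C(5,0)=28
Total = 1708

1708


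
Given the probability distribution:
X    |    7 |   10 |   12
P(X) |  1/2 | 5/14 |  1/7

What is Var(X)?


E[X] = 123/14
E[X²] = 1131/14
Var(X) = E[X²] - (E[X])² = 1131/14 - 15129/196 = 705/196

Var(X) = 705/196 ≈ 3.5969


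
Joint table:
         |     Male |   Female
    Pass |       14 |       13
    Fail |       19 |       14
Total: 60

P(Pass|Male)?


P(Pass|Male) = 14/(14+19) = 14/33

P = 14/33 ≈ 42.42%


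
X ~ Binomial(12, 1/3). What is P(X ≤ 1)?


P(X ≤ 1) = Σ P(X=i) for i=0..1
P(X=0) = 4096/531441
P(X=1) = 8192/177147
Sum = 28672/531441

P(X ≤ 1) = 28672/531441 ≈ 5.40%


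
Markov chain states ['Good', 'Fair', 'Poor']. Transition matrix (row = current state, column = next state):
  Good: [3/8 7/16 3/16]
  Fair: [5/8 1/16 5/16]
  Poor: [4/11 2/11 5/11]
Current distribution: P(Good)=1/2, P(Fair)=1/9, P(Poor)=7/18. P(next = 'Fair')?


P(next=Fair) = Σᵢ P(now=i)×P(i→Fair)
= 1/2×7/16 + 1/9×1/16 + 7/18×2/11
= 7/32 + 1/144 + 7/99 = 313/1056

P = 313/1056 ≈ 0.2964


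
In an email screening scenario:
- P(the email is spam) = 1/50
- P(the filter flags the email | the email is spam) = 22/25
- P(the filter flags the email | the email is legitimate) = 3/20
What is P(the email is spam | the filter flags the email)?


Using Bayes' theorem:
P(A|B) = P(B|A)·P(A) / P(B)

P(the filter flags the email) = 22/25 × 1/50 + 3/20 × 49/50
= 11/625 + 147/1000 = 823/5000

P(the email is spam|the filter flags the email) = (11/625) / (823/5000) = 88/823

P(the email is spam|the filter flags the email) = 88/823 ≈ 10.69%


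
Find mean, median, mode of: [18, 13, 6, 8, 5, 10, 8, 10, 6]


Sorted: [5, 6, 6, 8, 8, 10, 10, 13, 18]
Mean = 84/9 = 28/3
Median = 8
Freq: {18: 1, 13: 1, 6: 2, 8: 2, 5: 1, 10: 2}
Mode: [6, 8, 10]

Mean=28/3, Median=8, Mode=[6, 8, 10]


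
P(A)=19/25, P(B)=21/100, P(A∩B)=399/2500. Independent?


P(A)×P(B) = 399/2500
P(A∩B) = 399/2500
Equal ✓ → Independent

Yes, independent


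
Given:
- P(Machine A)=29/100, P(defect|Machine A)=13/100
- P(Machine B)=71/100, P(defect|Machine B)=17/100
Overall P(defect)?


P(B) = Σ P(B|Aᵢ)×P(Aᵢ)
  13/100×29/100 = 377/10000
  17/100×71/100 = 1207/10000
Sum = 99/625

P(defect) = 99/625 ≈ 15.84%


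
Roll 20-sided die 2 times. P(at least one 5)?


P(no 5)^2 = (19/20)^2 = 361/400
P(≥1) = 1 - 361/400 = 39/400

P = 39/400 ≈ 9.75%


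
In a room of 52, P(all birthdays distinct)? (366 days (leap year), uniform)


P(all different) = Π(366-i)/366 for i=0..51
= (366/366)×(365/366)×...×(315/366)
= 0.022238

P ≈ 0.0222 ≈ 2.22%


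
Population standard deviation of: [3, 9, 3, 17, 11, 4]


Mean = 47/6
  (3-47/6)²=841/36
  (9-47/6)²=49/36
  (3-47/6)²=841/36
  (17-47/6)²=3025/36
  (11-47/6)²=361/36
  (4-47/6)²=529/36
Σ(x-μ)² = 941/6
σ² = (941/6)/6 = 941/36

σ = √(941/36) ≈ 5.1126


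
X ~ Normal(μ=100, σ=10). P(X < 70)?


z = (70-100)/10 = -3.0
P(Z < -3.0) = 0.0013

P(X < 70) ≈ 0.0013


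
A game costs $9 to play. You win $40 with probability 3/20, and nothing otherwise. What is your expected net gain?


E[gain] = (40-9)×3/20 + (-9)×17/20
= 93/20 - 153/20 = -3

Expected net gain = $-3 ≈ $-3.00


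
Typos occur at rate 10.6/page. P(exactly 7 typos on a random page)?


Poisson(λ=10.6): P(X=7) = e^(-λ)×λ^k/k!
= e^(-10.6) × 10.6^7 / 7!
≈ 2.491600973e-05 × 15036302.5899 / 5040 ≈ 0.074334

P(X=7) ≈ 0.074334 ≈ 7.43%


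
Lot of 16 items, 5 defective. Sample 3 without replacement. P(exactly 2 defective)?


Hypergeometric: C(5,2)×C(11,1)/C(16,3)
= 10×11/560 = 11/56

P(X=2) = 11/56 ≈ 19.64%


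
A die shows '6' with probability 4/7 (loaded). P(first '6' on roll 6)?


Geometric: P(X=6) = (1-p)^(k-1)×p = (3/7)^5×4/7 = 972/117649

P(X=6) = 972/117649 ≈ 0.83%


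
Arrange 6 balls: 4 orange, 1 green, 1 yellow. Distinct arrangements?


6!/(4!×1!×1!) = 30

30


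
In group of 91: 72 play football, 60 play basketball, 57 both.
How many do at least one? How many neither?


|A∪B| = 72+60-57 = 75
Neither = 91-75 = 16

At least one: 75; Neither: 16


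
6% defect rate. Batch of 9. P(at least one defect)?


P(all good) = (47/50)^9 = 1119130473102767/1953125000000000
P(≥1 defect) = 833994526897233/1953125000000000

P = 833994526897233/1953125000000000 ≈ 42.70%


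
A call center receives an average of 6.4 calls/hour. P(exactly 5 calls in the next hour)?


Poisson(λ=6.4): P(X=5) = e^(-λ)×λ^k/k!
= e^(-6.4) × 6.4^5 / 5!
≈ 0.001661557273 × 10737.41824 / 120 ≈ 0.148674

P(X=5) ≈ 0.148674 ≈ 14.87%


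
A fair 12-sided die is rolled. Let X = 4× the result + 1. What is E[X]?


E[die] = (1+12)/2 = 13/2
E[X] = 4×13/2 + 1 = 27

E[X] = 27


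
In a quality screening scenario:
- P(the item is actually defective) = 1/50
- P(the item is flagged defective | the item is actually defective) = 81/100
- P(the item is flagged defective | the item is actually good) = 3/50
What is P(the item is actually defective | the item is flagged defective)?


Using Bayes' theorem:
P(A|B) = P(B|A)·P(A) / P(B)

P(the item is flagged defective) = 81/100 × 1/50 + 3/50 × 49/50
= 81/5000 + 147/2500 = 3/40

P(the item is actually defective|the item is flagged defective) = (81/5000) / (3/40) = 27/125

P(the item is actually defective|the item is flagged defective) = 27/125 ≈ 21.60%


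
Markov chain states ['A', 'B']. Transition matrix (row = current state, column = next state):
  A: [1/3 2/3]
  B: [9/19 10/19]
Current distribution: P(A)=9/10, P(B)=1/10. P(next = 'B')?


P(next=B) = Σᵢ P(now=i)×P(i→B)
= 9/10×2/3 + 1/10×10/19
= 3/5 + 1/19 = 62/95

P = 62/95 ≈ 0.6526


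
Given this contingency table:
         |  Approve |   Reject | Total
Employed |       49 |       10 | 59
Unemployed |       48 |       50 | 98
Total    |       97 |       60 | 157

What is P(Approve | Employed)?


P(Approve | Employed) = 49/(49+10) = 49/59

P(Approve|Employed) = 49/59 ≈ 83.05%


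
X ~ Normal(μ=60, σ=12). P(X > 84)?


z = (84-60)/12 = 2.0
P(X > 84) = 1 - P(Z ≤ 2.0) = 1 - 0.9772 = 0.0228

P(X > 84) ≈ 0.0228


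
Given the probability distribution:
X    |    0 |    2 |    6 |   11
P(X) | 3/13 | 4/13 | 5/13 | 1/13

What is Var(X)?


E[X] = 49/13
E[X²] = 317/13
Var(X) = E[X²] - (E[X])² = 317/13 - 2401/169 = 1720/169

Var(X) = 1720/169 ≈ 10.1775


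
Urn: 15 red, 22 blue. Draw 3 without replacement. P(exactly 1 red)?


Hypergeometric: C(15,1)×C(22,2)/C(37,3)
= 15×231/7770 = 33/74

P(X=1) = 33/74 ≈ 44.59%


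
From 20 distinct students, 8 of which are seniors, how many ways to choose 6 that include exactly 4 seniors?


Choose 4 of the 8 seniors and 2 of the other 12 students:
C(8,4)×C(12,2) = 70×66 = 4620

4620


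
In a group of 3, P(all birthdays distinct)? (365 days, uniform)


P(all different) = Π(365-i)/365 for i=0..2
= (365/365)×(364/365)×...×(363/365)
= 0.991796

P ≈ 0.9918 ≈ 99.18%


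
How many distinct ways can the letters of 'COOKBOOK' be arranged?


Letters: 8, freq: {'C': 1, 'O': 4, 'K': 2, 'B': 1}
8!/(1!×4!×2!×1!) = 40320/48 = 840

840


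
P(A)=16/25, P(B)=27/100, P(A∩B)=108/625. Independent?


P(A)×P(B) = 108/625
P(A∩B) = 108/625
Equal ✓ → Independent

Yes, independent


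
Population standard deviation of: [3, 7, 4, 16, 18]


Mean = 48/5
  (3-48/5)²=1089/25
  (7-48/5)²=169/25
  (4-48/5)²=784/25
  (16-48/5)²=1024/25
  (18-48/5)²=1764/25
Σ(x-μ)² = 966/5
σ² = (966/5)/5 = 966/25

σ = √(966/25) ≈ 6.2161


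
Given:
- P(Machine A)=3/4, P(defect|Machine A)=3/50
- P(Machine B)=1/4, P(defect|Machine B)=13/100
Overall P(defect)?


P(B) = Σ P(B|Aᵢ)×P(Aᵢ)
  3/50×3/4 = 9/200
  13/100×1/4 = 13/400
Sum = 31/400

P(defect) = 31/400 ≈ 7.75%


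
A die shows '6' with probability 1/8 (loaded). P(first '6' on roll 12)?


Geometric: P(X=12) = (1-p)^(k-1)×p = (7/8)^11×1/8 = 1977326743/68719476736

P(X=12) = 1977326743/68719476736 ≈ 2.88%


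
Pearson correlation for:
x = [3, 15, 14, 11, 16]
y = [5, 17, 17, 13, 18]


n=5, Σx=59, Σy=70, Σxy=939, Σx²=807, Σy²=1096
r = (5×939 - 59×70)/√((5×807 - 59²)(5×1096 - 70²))
= 565/√(554×580) = 565/√321320 ≈ 565/566.8510 ≈ 0.9967

r ≈ 0.9967


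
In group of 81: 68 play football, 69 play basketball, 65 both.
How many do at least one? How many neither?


|A∪B| = 68+69-65 = 72
Neither = 81-72 = 9

At least one: 72; Neither: 9


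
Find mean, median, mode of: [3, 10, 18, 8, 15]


Sorted: [3, 8, 10, 15, 18]
Mean = 54/5
Median = 10
Freq: {3: 1, 10: 1, 18: 1, 8: 1, 15: 1}
Mode: No mode

Mean=54/5, Median=10, Mode=No mode


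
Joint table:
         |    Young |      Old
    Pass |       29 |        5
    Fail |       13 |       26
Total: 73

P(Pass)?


P(Pass) = (29+5)/73 = 34/73

P(Pass) = 34/73 ≈ 46.58%


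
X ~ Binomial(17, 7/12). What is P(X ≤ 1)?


P(X ≤ 1) = Σ P(X=i) for i=0..1
P(X=0) = 762939453125/2218611106740436992
P(X=1) = 18157958984375/2218611106740436992
Sum = 4730224609375/554652776685109248

P(X ≤ 1) = 4730224609375/554652776685109248 ≈ 0.00%


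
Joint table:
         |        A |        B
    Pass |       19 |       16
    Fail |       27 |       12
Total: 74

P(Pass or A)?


P(Pass∨A) = P(Pass) + P(A) - P(Pass∧A)
= (35 + 46 - 19)/74 = 62/74 = 31/37

P = 31/37 ≈ 83.78%


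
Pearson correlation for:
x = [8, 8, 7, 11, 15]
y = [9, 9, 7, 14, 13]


n=5, Σx=49, Σy=52, Σxy=542, Σx²=523, Σy²=576
r = (5×542 - 49×52)/√((5×523 - 49²)(5×576 - 52²))
= 162/√(214×176) = 162/√37664 ≈ 162/194.0722 ≈ 0.8347

r ≈ 0.8347


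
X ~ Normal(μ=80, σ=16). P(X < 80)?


z = (80-80)/16 = 0.0
P(Z < 0.0) = 0.5000

P(X < 80) ≈ 0.5000


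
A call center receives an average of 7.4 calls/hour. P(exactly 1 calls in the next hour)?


Poisson(λ=7.4): P(X=1) = e^(-λ)×λ^k/k!
= e^(-7.4) × 7.4^1 / 1!
≈ 0.0006112527611 × 7.4 / 1 ≈ 0.004523

P(X=1) ≈ 0.004523 ≈ 0.45%


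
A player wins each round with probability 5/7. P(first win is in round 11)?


Geometric: P(X=11) = (1-p)^(k-1)×p = (2/7)^10×5/7 = 5120/1977326743

P(X=11) = 5120/1977326743 ≈ 0.00%


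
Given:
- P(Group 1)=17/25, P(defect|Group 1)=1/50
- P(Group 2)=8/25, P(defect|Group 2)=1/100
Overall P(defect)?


P(B) = Σ P(B|Aᵢ)×P(Aᵢ)
  1/50×17/25 = 17/1250
  1/100×8/25 = 2/625
Sum = 21/1250

P(defect) = 21/1250 ≈ 1.68%


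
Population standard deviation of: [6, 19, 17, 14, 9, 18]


Mean = 83/6
  (6-83/6)²=2209/36
  (19-83/6)²=961/36
  (17-83/6)²=361/36
  (14-83/6)²=1/36
  (9-83/6)²=841/36
  (18-83/6)²=625/36
Σ(x-μ)² = 833/6
σ² = (833/6)/6 = 833/36

σ = √(833/36) ≈ 4.8103


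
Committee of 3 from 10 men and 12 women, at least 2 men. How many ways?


Count by #men:
  2M,1W: C(10,2)×C(12,1)=540
  3M,0W: C(10,3)×C(12,0)=120
Total = 660

660


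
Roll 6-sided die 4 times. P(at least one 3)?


P(no 3)^4 = (5/6)^4 = 625/1296
P(≥1) = 1 - 625/1296 = 671/1296

P = 671/1296 ≈ 51.77%


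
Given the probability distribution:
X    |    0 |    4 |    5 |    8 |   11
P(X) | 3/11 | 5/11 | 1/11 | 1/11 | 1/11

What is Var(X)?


E[X] = 4
E[X²] = 290/11
Var(X) = E[X²] - (E[X])² = 290/11 - 16 = 114/11

Var(X) = 114/11 ≈ 10.3636


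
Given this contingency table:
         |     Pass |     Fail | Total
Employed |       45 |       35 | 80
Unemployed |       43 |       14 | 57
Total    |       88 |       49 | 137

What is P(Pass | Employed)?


P(Pass | Employed) = 45/(45+35) = 45/80 = 9/16

P(Pass|Employed) = 9/16 ≈ 56.25%


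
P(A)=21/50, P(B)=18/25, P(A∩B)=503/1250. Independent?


P(A)×P(B) = 189/625
P(A∩B) = 503/1250
Not equal → NOT independent

No, not independent


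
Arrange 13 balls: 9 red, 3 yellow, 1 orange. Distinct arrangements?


13!/(9!×3!×1!) = 2860

2860


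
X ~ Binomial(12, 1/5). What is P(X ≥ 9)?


P(X ≥ 9) = Σ P(X=i) for i=9..12
P(X=9) = 2816/48828125
P(X=10) = 1056/244140625
P(X=11) = 48/244140625
P(X=12) = 1/244140625
Sum = 3037/48828125

P(X ≥ 9) = 3037/48828125 ≈ 0.01%


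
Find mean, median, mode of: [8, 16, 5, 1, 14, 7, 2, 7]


Sorted: [1, 2, 5, 7, 7, 8, 14, 16]
Mean = 60/8 = 15/2
Median = 7
Freq: {8: 1, 16: 1, 5: 1, 1: 1, 14: 1, 7: 2, 2: 1}
Mode: [7]

Mean=15/2, Median=7, Mode=7


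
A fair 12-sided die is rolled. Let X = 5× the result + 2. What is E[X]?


E[die] = (1+12)/2 = 13/2
E[X] = 5×13/2 + 2 = 69/2

E[X] = 69/2


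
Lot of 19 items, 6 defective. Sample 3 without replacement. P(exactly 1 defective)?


Hypergeometric: C(6,1)×C(13,2)/C(19,3)
= 6×78/969 = 156/323

P(X=1) = 156/323 ≈ 48.30%


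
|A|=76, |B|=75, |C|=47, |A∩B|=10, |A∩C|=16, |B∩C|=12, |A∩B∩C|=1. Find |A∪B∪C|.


|A∪B∪C| = 76+75+47-10-16-12+1 = 161

|A∪B∪C| = 161


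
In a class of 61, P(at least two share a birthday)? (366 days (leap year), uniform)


P(all different) = Π(366-i)/366 for i=0..60
= 0.004988
P(match) = 1 - 0.004988 = 0.995012

P ≈ 0.9950 ≈ 99.50%


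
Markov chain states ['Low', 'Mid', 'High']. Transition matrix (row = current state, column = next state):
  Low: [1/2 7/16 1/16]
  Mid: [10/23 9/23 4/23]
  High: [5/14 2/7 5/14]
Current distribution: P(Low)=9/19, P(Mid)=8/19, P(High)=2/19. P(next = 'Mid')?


P(next=Mid) = Σᵢ P(now=i)×P(i→Mid)
= 9/19×7/16 + 8/19×9/23 + 2/19×2/7
= 63/304 + 72/437 + 4/133 = 19679/48944

P = 19679/48944 ≈ 0.4021


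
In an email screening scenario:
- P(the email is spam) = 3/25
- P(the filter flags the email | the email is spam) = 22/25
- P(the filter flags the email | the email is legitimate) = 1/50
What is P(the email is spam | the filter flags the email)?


Using Bayes' theorem:
P(A|B) = P(B|A)·P(A) / P(B)

P(the filter flags the email) = 22/25 × 3/25 + 1/50 × 22/25
= 66/625 + 11/625 = 77/625

P(the email is spam|the filter flags the email) = (66/625) / (77/625) = 6/7

P(the email is spam|the filter flags the email) = 6/7 ≈ 85.71%


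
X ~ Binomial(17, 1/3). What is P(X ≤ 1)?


P(X ≤ 1) = Σ P(X=i) for i=0..1
P(X=0) = 131072/129140163
P(X=1) = 1114112/129140163
Sum = 1245184/129140163

P(X ≤ 1) = 1245184/129140163 ≈ 0.96%


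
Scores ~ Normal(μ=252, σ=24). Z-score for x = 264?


z = (x - μ)/σ = (264 - 252)/24 = 0.5

z = 0.5


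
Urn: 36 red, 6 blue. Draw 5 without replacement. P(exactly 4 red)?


Hypergeometric: C(36,4)×C(6,1)/C(42,5)
= 58905×6/850668 = 8415/20254

P(X=4) = 8415/20254 ≈ 41.55%


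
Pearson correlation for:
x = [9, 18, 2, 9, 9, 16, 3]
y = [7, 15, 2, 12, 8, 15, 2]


n=7, Σx=66, Σy=61, Σxy=763, Σx²=836, Σy²=715
r = (7×763 - 66×61)/√((7×836 - 66²)(7×715 - 61²))
= 1315/√(1496×1284) = 1315/√1920864 ≈ 1315/1385.9524 ≈ 0.9488

r ≈ 0.9488


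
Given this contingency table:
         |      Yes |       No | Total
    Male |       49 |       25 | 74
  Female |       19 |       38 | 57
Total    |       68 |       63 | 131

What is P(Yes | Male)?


P(Yes | Male) = 49/(49+25) = 49/74

P(Yes|Male) = 49/74 ≈ 66.22%


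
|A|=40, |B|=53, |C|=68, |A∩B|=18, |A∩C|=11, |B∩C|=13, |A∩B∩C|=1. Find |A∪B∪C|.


|A∪B∪C| = 40+53+68-18-11-13+1 = 120

|A∪B∪C| = 120


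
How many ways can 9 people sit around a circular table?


Circular arrangements of 9 distinct objects: fix one position to break rotational symmetry.
(n-1)! = 8! = 40320

40320


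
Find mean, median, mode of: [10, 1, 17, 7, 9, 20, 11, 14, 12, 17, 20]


Sorted: [1, 7, 9, 10, 11, 12, 14, 17, 17, 20, 20]
Mean = 138/11
Median = 12
Freq: {10: 1, 1: 1, 17: 2, 7: 1, 9: 1, 20: 2, 11: 1, 14: 1, 12: 1}
Mode: [17, 20]

Mean=138/11, Median=12, Mode=[17, 20]


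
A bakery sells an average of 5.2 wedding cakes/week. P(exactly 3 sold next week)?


Poisson(λ=5.2): P(X=3) = e^(-λ)×λ^k/k!
= e^(-5.2) × 5.2^3 / 3!
≈ 0.005516564421 × 140.608 / 6 ≈ 0.129279

P(X=3) ≈ 0.129279 ≈ 12.93%


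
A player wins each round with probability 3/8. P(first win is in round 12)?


Geometric: P(X=12) = (1-p)^(k-1)×p = (5/8)^11×3/8 = 146484375/68719476736

P(X=12) = 146484375/68719476736 ≈ 0.21%


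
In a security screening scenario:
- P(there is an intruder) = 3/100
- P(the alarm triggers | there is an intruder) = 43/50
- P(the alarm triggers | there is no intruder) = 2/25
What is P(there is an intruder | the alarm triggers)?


Using Bayes' theorem:
P(A|B) = P(B|A)·P(A) / P(B)

P(the alarm triggers) = 43/50 × 3/100 + 2/25 × 97/100
= 129/5000 + 97/1250 = 517/5000

P(there is an intruder|the alarm triggers) = (129/5000) / (517/5000) = 129/517

P(there is an intruder|the alarm triggers) = 129/517 ≈ 24.95%


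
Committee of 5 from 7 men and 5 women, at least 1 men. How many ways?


Count by #men:
  1M,4W: C(7,1)×C(5,4)=35
  2M,3W: C(7,2)×C(5,3)=210
  3M,2W: C(7,3)×C(5,2)=350
  4M,1W: C(7,4)×C(5,1)=175
  5M,0W: C(7,5)×C(5,0)=21
Total = 791

791


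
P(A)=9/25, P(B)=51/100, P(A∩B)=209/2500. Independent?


P(A)×P(B) = 459/2500
P(A∩B) = 209/2500
Not equal → NOT independent

No, not independent


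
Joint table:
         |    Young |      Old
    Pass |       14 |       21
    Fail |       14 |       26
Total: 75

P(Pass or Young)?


P(Pass∨Young) = P(Pass) + P(Young) - P(Pass∧Young)
= (35 + 28 - 14)/75 = 49/75

P = 49/75 ≈ 65.33%


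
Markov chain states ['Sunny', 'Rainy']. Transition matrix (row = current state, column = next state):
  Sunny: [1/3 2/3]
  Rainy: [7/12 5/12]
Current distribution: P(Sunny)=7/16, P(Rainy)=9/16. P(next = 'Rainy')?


P(next=Rainy) = Σᵢ P(now=i)×P(i→Rainy)
= 7/16×2/3 + 9/16×5/12
= 7/24 + 15/64 = 101/192

P = 101/192 ≈ 0.5260


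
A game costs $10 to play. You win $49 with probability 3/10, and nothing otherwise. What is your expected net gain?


E[gain] = (49-10)×3/10 + (-10)×7/10
= 117/10 - 7 = 47/10

Expected net gain = $47/10 ≈ $4.70


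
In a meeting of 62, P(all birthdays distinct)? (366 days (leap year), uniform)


P(all different) = Π(366-i)/366 for i=0..61
= (366/366)×(365/366)×...×(305/366)
= 0.004156

P ≈ 0.0042 ≈ 0.42%


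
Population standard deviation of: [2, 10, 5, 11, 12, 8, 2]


Mean = 50/7
  (2-50/7)²=1296/49
  (10-50/7)²=400/49
  (5-50/7)²=225/49
  (11-50/7)²=729/49
  (12-50/7)²=1156/49
  (8-50/7)²=36/49
  (2-50/7)²=1296/49
Σ(x-μ)² = 734/7
σ² = (734/7)/7 = 734/49

σ = √(734/49) ≈ 3.8703


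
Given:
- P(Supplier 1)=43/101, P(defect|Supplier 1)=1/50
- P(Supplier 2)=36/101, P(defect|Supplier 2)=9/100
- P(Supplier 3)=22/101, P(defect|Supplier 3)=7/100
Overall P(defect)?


P(B) = Σ P(B|Aᵢ)×P(Aᵢ)
  1/50×43/101 = 43/5050
  9/100×36/101 = 81/2525
  7/100×22/101 = 77/5050
Sum = 141/2525

P(defect) = 141/2525 ≈ 5.58%


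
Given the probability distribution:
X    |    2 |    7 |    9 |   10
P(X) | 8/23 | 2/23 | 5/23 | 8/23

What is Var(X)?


E[X] = 155/23
E[X²] = 1335/23
Var(X) = E[X²] - (E[X])² = 1335/23 - 24025/529 = 6680/529

Var(X) = 6680/529 ≈ 12.6276


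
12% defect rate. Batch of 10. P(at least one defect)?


P(all good) = (22/25)^10 = 26559922791424/95367431640625
P(≥1 defect) = 68807508849201/95367431640625

P = 68807508849201/95367431640625 ≈ 72.15%


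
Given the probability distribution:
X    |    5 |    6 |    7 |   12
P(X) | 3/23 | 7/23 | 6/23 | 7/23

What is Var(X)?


E[X] = 183/23
E[X²] = 1629/23
Var(X) = E[X²] - (E[X])² = 1629/23 - 33489/529 = 3978/529

Var(X) = 3978/529 ≈ 7.5198


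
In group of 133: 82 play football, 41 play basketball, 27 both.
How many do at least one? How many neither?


|A∪B| = 82+41-27 = 96
Neither = 133-96 = 37

At least one: 96; Neither: 37


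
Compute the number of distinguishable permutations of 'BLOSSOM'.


Letters: 7, freq: {'B': 1, 'L': 1, 'O': 2, 'S': 2, 'M': 1}
7!/(1!×1!×2!×2!×1!) = 5040/4 = 1260

1260


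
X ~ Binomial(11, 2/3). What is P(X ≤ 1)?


P(X ≤ 1) = Σ P(X=i) for i=0..1
P(X=0) = 1/177147
P(X=1) = 22/177147
Sum = 23/177147

P(X ≤ 1) = 23/177147 ≈ 0.01%


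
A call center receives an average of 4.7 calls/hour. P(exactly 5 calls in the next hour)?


Poisson(λ=4.7): P(X=5) = e^(-λ)×λ^k/k!
= e^(-4.7) × 4.7^5 / 5!
≈ 0.009095277102 × 2293.45007 / 120 ≈ 0.173830

P(X=5) ≈ 0.173830 ≈ 17.38%


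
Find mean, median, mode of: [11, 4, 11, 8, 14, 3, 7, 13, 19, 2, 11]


Sorted: [2, 3, 4, 7, 8, 11, 11, 11, 13, 14, 19]
Mean = 103/11
Median = 11
Freq: {11: 3, 4: 1, 8: 1, 14: 1, 3: 1, 7: 1, 13: 1, 19: 1, 2: 1}
Mode: [11]

Mean=103/11, Median=11, Mode=11


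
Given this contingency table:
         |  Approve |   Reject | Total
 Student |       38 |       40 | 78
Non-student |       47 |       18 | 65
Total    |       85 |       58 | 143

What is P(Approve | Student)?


P(Approve | Student) = 38/(38+40) = 38/78 = 19/39

P(Approve|Student) = 19/39 ≈ 48.72%


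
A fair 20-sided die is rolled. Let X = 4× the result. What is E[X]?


E[die] = (1+20)/2 = 21/2
E[X] = 4 × 21/2 = 42

E[X] = 42


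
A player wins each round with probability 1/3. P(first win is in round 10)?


Geometric: P(X=10) = (1-p)^(k-1)×p = (2/3)^9×1/3 = 512/59049

P(X=10) = 512/59049 ≈ 0.87%


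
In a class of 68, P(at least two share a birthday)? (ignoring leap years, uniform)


P(all different) = Π(365-i)/365 for i=0..67
= 0.001274
P(match) = 1 - 0.001274 = 0.998726

P ≈ 0.9987 ≈ 99.87%


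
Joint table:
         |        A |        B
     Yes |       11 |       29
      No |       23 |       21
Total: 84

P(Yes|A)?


P(Yes|A) = 11/(11+23) = 11/34

P = 11/34 ≈ 32.35%


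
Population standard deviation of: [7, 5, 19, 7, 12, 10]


Mean = 60/6 = 10
  (7-10)²=9
  (5-10)²=25
  (19-10)²=81
  (7-10)²=9
  (12-10)²=4
  (10-10)²=0
Σ(x-μ)² = 128
σ² = 128/6 = 64/3

σ = √(64/3) ≈ 4.6188


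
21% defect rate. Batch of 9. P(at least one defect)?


P(all good) = (79/100)^9 = 119851595982618319/1000000000000000000
P(≥1 defect) = 880148404017381681/1000000000000000000

P = 880148404017381681/1000000000000000000 ≈ 88.01%


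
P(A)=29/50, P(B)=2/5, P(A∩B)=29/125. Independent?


P(A)×P(B) = 29/125
P(A∩B) = 29/125
Equal ✓ → Independent

Yes, independent


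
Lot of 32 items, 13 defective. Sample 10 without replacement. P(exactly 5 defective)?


Hypergeometric: C(13,5)×C(19,5)/C(32,10)
= 1287×11628/64512240 = 95931/413540

P(X=5) = 95931/413540 ≈ 23.20%


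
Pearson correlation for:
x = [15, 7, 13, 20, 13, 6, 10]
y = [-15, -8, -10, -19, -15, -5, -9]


n=7, Σx=84, Σy=-81, Σxy=-1106, Σx²=1148, Σy²=1081
r = (7×(-1106) - 84×(-81))/√((7×1148 - 84²)(7×1081 - (-81)²))
= -938/√(980×1006) = -938/√985880 ≈ -938/992.9149 ≈ -0.9447

r ≈ -0.9447


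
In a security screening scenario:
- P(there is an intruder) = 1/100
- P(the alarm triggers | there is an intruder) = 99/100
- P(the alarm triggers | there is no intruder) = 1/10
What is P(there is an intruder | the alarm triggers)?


Using Bayes' theorem:
P(A|B) = P(B|A)·P(A) / P(B)

P(the alarm triggers) = 99/100 × 1/100 + 1/10 × 99/100
= 99/10000 + 99/1000 = 1089/10000

P(there is an intruder|the alarm triggers) = (99/10000) / (1089/10000) = 1/11

P(there is an intruder|the alarm triggers) = 1/11 ≈ 9.09%


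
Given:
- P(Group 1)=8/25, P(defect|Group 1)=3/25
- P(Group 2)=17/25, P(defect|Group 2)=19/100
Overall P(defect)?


P(B) = Σ P(B|Aᵢ)×P(Aᵢ)
  3/25×8/25 = 24/625
  19/100×17/25 = 323/2500
Sum = 419/2500

P(defect) = 419/2500 ≈ 16.76%


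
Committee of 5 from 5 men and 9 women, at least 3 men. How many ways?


Count by #men:
  3M,2W: C(5,3)×C(9,2)=360
  4M,1W: C(5,4)×C(9,1)=45
  5M,0W: C(5,5)×C(9,0)=1
Total = 406

406


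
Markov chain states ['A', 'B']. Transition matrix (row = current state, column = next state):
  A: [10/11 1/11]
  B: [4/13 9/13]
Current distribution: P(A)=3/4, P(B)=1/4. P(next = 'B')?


P(next=B) = Σᵢ P(now=i)×P(i→B)
= 3/4×1/11 + 1/4×9/13
= 3/44 + 9/52 = 69/286

P = 69/286 ≈ 0.2413


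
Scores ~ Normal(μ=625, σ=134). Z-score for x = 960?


z = (x - μ)/σ = (960 - 625)/134 = 2.5

z = 2.5


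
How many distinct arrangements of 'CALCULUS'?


Letters: 8, freq: {'C': 2, 'A': 1, 'L': 2, 'U': 2, 'S': 1}
8!/(2!×1!×2!×2!×1!) = 40320/8 = 5040

5040


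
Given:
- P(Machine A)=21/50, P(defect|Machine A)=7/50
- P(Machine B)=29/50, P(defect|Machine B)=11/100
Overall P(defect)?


P(B) = Σ P(B|Aᵢ)×P(Aᵢ)
  7/50×21/50 = 147/2500
  11/100×29/50 = 319/5000
Sum = 613/5000

P(defect) = 613/5000 ≈ 12.26%


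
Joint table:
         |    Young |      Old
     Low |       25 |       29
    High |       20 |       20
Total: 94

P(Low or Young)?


P(Low∨Young) = P(Low) + P(Young) - P(Low∧Young)
= (54 + 45 - 25)/94 = 74/94 = 37/47

P = 37/47 ≈ 78.72%


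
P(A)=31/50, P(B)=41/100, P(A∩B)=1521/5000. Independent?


P(A)×P(B) = 1271/5000
P(A∩B) = 1521/5000
Not equal → NOT independent

No, not independent


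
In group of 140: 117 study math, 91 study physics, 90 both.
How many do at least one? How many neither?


|A∪B| = 117+91-90 = 118
Neither = 140-118 = 22

At least one: 118; Neither: 22


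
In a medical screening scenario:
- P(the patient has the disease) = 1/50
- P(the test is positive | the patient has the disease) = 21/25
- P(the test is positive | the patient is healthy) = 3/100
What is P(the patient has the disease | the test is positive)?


Using Bayes' theorem:
P(A|B) = P(B|A)·P(A) / P(B)

P(the test is positive) = 21/25 × 1/50 + 3/100 × 49/50
= 21/1250 + 147/5000 = 231/5000

P(the patient has the disease|the test is positive) = (21/1250) / (231/5000) = 4/11

P(the patient has the disease|the test is positive) = 4/11 ≈ 36.36%


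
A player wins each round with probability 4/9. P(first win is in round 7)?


Geometric: P(X=7) = (1-p)^(k-1)×p = (5/9)^6×4/9 = 62500/4782969

P(X=7) = 62500/4782969 ≈ 1.31%


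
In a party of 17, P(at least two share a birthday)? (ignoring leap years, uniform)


P(all different) = Π(365-i)/365 for i=0..16
= 0.684992
P(match) = 1 - 0.684992 = 0.315008

P ≈ 0.3150 ≈ 31.50%


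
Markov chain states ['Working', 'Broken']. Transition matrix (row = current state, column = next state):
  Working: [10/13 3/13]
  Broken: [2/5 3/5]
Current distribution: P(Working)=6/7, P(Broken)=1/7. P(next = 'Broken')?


P(next=Broken) = Σᵢ P(now=i)×P(i→Broken)
= 6/7×3/13 + 1/7×3/5
= 18/91 + 3/35 = 129/455

P = 129/455 ≈ 0.2835


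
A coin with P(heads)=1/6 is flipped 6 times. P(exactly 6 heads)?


Binomial: P(X=6) = C(6,6)×p^6×(1-p)^0
= 1 × 1/46656 × 1 = 1/46656

P(X=6) = 1/46656 ≈ 0.00%


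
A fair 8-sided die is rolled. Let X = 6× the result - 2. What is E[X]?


E[die] = (1+8)/2 = 9/2
E[X] = 6×9/2 - 2 = 25

E[X] = 25


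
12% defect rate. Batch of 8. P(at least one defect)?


P(all good) = (22/25)^8 = 54875873536/152587890625
P(≥1 defect) = 97712017089/152587890625

P = 97712017089/152587890625 ≈ 64.04%


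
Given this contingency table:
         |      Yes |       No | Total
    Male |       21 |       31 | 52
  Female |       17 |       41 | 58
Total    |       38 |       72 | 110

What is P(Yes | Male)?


P(Yes | Male) = 21/(21+31) = 21/52

P(Yes|Male) = 21/52 ≈ 40.38%
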